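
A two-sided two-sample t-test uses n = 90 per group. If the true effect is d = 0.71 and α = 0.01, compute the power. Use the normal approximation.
Power ≈ 0.99

Power calculation (two-sample t-test, normal approximation):
z_β = d · √(n/2) - z_{α/2}
z_β = 0.71 · √(90/2) - 2.576
z_β = 0.71 · 6.708 - 2.576
z_β = 2.187

Power = Φ(z_β) = Φ(2.187) ≈ 0.986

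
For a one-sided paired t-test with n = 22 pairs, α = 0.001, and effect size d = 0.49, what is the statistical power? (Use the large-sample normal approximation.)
Power ≈ 0.21

Power calculation (paired t-test, normal approximation):
z_β = d · √n - z_α
z_β = 0.49 · √22 - 3.090
z_β = 0.49 · 4.690 - 3.090
z_β = -0.792

Power = Φ(z_β) = Φ(-0.792) ≈ 0.214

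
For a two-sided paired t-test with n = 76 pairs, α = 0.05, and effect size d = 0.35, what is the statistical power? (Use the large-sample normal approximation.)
Power ≈ 0.86

Power calculation (paired t-test, normal approximation):
z_β = d · √n - z_{α/2}
z_β = 0.35 · √76 - 1.960
z_β = 0.35 · 8.718 - 1.960
z_β = 1.091

Power = Φ(z_β) = Φ(1.091) ≈ 0.862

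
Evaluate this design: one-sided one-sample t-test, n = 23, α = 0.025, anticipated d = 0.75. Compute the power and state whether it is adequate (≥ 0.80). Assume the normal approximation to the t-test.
Power ≈ 0.95; the study is adequately powered (power ≥ 0.80)

Power calculation (one-sample t-test, normal approximation):
z_β = d · √n - z_α
z_β = 0.75 · √23 - 1.960
z_β = 0.75 · 4.796 - 1.960
z_β = 1.637

Power = Φ(z_β) = Φ(1.637) ≈ 0.949

Effect size d = 0.75 is medium by Cohen's convention (0.2/0.5/0.8).

Threshold: power ≥ 0.80 is conventionally adequate.
Power ≈ 0.95 → the study is adequately powered (power ≥ 0.80).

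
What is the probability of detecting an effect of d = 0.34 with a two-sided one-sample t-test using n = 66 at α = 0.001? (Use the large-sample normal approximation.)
Power ≈ 0.30

Power calculation (one-sample t-test, normal approximation):
z_β = d · √n - z_{α/2}
z_β = 0.34 · √66 - 3.291
z_β = 0.34 · 8.124 - 3.291
z_β = -0.528

Power = Φ(z_β) = Φ(-0.528) ≈ 0.299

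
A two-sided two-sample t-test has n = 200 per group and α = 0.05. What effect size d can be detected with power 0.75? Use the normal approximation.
d ≈ 0.26

Minimum detectable effect (two-sample t-test, normal approximation):
d = (z_{α/2} + z_β) / √(n/2)
d = (1.960 + 0.674) / √(200/2)
d = 2.634 / 10.000
d ≈ 0.26

By Cohen's convention (0.2 small / 0.5 medium / 0.8 large): small effect.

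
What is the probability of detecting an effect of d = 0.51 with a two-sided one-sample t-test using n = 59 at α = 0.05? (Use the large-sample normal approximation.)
Power ≈ 0.97

Power calculation (one-sample t-test, normal approximation):
z_β = d · √n - z_{α/2}
z_β = 0.51 · √59 - 1.960
z_β = 0.51 · 7.681 - 1.960
z_β = 1.957

Power = Φ(z_β) = Φ(1.957) ≈ 0.975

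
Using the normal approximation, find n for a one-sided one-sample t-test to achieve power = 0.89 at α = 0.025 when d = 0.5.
n = 41

Sample size formula (one-sample t-test, normal approximation):
n = ((z_α + z_β) / d)²

z_α = 1.960 (for α = 0.025, one-sided)
z_β = 1.227 (for power = 0.89)
d = 0.5

n = ((1.960 + 1.227) / 0.5)²
n = (6.374)²
n ≈ 40.63
Round up to the next whole number: n = 41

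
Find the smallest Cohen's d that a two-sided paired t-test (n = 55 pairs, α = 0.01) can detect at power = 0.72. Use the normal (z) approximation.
d ≈ 0.43

Minimum detectable effect (paired t-test, normal approximation):
d = (z_{α/2} + z_β) / √n
d = (2.576 + 0.583) / √55
d = 3.159 / 7.416
d ≈ 0.43

By Cohen's convention (0.2 small / 0.5 medium / 0.8 large): small effect.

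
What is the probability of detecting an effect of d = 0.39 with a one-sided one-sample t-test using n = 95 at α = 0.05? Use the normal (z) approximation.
Power ≈ 0.98

Power calculation (one-sample t-test, normal approximation):
z_β = d · √n - z_α
z_β = 0.39 · √95 - 1.645
z_β = 0.39 · 9.747 - 1.645
z_β = 2.156

Power = Φ(z_β) = Φ(2.156) ≈ 0.984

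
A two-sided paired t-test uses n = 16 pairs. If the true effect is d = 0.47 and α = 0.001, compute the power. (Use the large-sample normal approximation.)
Power ≈ 0.08

Power calculation (paired t-test, normal approximation):
z_β = d · √n - z_{α/2}
z_β = 0.47 · √16 - 3.291
z_β = 0.47 · 4.000 - 3.291
z_β = -1.411

Power = Φ(z_β) = Φ(-1.411) ≈ 0.079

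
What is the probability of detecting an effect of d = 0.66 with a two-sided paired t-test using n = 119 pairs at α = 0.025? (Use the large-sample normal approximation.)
Power ≈ 1.00

Power calculation (paired t-test, normal approximation):
z_β = d · √n - z_{α/2}
z_β = 0.66 · √119 - 2.241
z_β = 0.66 · 10.909 - 2.241
z_β = 4.958

Power = Φ(z_β) = Φ(4.958) ≈ 1.000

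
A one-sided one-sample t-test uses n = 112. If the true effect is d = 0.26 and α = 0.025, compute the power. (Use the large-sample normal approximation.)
Power ≈ 0.79

Power calculation (one-sample t-test, normal approximation):
z_β = d · √n - z_α
z_β = 0.26 · √112 - 1.960
z_β = 0.26 · 10.583 - 1.960
z_β = 0.792

Power = Φ(z_β) = Φ(0.792) ≈ 0.786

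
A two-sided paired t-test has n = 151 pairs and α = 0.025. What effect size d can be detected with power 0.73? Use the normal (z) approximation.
d ≈ 0.23

Minimum detectable effect (paired t-test, normal approximation):
d = (z_{α/2} + z_β) / √n
d = (2.241 + 0.613) / √151
d = 2.854 / 12.288
d ≈ 0.23

By Cohen's convention (0.2 small / 0.5 medium / 0.8 large): small effect.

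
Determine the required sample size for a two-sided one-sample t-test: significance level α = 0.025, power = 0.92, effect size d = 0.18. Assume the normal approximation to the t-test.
n = 411

Sample size formula (one-sample t-test, normal approximation):
n = ((z_{α/2} + z_β) / d)²

z_{α/2} = 2.241 (for α = 0.025, two-sided)
z_β = 1.405 (for power = 0.92)
d = 0.18

n = ((2.241 + 1.405) / 0.18)²
n = (20.256)²
n ≈ 410.31
Round up to the next whole number: n = 411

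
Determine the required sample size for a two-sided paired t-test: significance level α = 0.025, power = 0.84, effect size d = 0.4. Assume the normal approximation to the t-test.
n = 66 pairs

Sample size formula (paired t-test, normal approximation):
n = ((z_{α/2} + z_β) / d)²

z_{α/2} = 2.241 (for α = 0.025, two-sided)
z_β = 0.994 (for power = 0.84)
d = 0.4

n = ((2.241 + 0.994) / 0.4)²
n = (8.088)²
n ≈ 65.42
Round up to the next whole number: n = 66 pairs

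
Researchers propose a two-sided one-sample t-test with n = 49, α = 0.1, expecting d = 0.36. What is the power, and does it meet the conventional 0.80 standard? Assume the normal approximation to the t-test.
Power ≈ 0.81; the study is adequately powered (power ≥ 0.80)

Power calculation (one-sample t-test, normal approximation):
z_β = d · √n - z_{α/2}
z_β = 0.36 · √49 - 1.645
z_β = 0.36 · 7.000 - 1.645
z_β = 0.875

Power = Φ(z_β) = Φ(0.875) ≈ 0.809

Effect size d = 0.36 is small by Cohen's convention (0.2/0.5/0.8).

Threshold: power ≥ 0.80 is conventionally adequate.
Power ≈ 0.81 → the study is adequately powered (power ≥ 0.80).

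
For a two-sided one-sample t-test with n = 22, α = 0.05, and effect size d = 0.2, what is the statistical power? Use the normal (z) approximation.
Power ≈ 0.15

Power calculation (one-sample t-test, normal approximation):
z_β = d · √n - z_{α/2}
z_β = 0.2 · √22 - 1.960
z_β = 0.2 · 4.690 - 1.960
z_β = -1.022

Power = Φ(z_β) = Φ(-1.022) ≈ 0.153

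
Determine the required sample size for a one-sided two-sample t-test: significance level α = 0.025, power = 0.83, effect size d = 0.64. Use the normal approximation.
n = 42 per group

Sample size formula (two-sample t-test, normal approximation):
n = 2 · ((z_α + z_β) / d)²

z_α = 1.960 (for α = 0.025, one-sided)
z_β = 0.954 (for power = 0.83)
d = 0.64

n = 2 · ((1.960 + 0.954) / 0.64)²
n = 2 · (4.553)²
n ≈ 41.46
Round up to the next whole number: n = 42 per group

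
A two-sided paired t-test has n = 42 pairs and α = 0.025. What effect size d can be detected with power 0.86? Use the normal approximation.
d ≈ 0.51

Minimum detectable effect (paired t-test, normal approximation):
d = (z_{α/2} + z_β) / √n
d = (2.241 + 1.080) / √42
d = 3.322 / 6.481
d ≈ 0.51

By Cohen's convention (0.2 small / 0.5 medium / 0.8 large): medium effect.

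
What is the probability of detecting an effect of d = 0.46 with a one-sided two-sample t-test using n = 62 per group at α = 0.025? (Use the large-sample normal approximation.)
Power ≈ 0.73

Power calculation (two-sample t-test, normal approximation):
z_β = d · √(n/2) - z_α
z_β = 0.46 · √(62/2) - 1.960
z_β = 0.46 · 5.568 - 1.960
z_β = 0.601

Power = Φ(z_β) = Φ(0.601) ≈ 0.726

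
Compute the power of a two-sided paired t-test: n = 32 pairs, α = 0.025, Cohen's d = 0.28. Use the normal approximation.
Power ≈ 0.26

Power calculation (paired t-test, normal approximation):
z_β = d · √n - z_{α/2}
z_β = 0.28 · √32 - 2.241
z_β = 0.28 · 5.657 - 2.241
z_β = -0.657

Power = Φ(z_β) = Φ(-0.657) ≈ 0.255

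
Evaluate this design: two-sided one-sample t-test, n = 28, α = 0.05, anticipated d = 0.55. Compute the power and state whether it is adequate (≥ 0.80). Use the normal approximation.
Power ≈ 0.83; the study is adequately powered (power ≥ 0.80)

Power calculation (one-sample t-test, normal approximation):
z_β = d · √n - z_{α/2}
z_β = 0.55 · √28 - 1.960
z_β = 0.55 · 5.292 - 1.960
z_β = 0.950

Power = Φ(z_β) = Φ(0.950) ≈ 0.829

Effect size d = 0.55 is medium by Cohen's convention (0.2/0.5/0.8).

Threshold: power ≥ 0.80 is conventionally adequate.
Power ≈ 0.83 → the study is adequately powered (power ≥ 0.80).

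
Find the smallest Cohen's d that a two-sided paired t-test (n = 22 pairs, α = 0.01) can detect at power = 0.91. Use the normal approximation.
d ≈ 0.84

Minimum detectable effect (paired t-test, normal approximation):
d = (z_{α/2} + z_β) / √n
d = (2.576 + 1.341) / √22
d = 3.917 / 4.690
d ≈ 0.84

By Cohen's convention (0.2 small / 0.5 medium / 0.8 large): large effect.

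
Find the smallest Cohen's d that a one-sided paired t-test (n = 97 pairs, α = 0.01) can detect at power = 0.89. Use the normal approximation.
d ≈ 0.36

Minimum detectable effect (paired t-test, normal approximation):
d = (z_α + z_β) / √n
d = (2.326 + 1.227) / √97
d = 3.553 / 9.849
d ≈ 0.36

By Cohen's convention (0.2 small / 0.5 medium / 0.8 large): small effect.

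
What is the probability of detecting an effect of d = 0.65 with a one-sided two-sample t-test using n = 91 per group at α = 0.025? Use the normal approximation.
Power ≈ 0.99

Power calculation (two-sample t-test, normal approximation):
z_β = d · √(n/2) - z_α
z_β = 0.65 · √(91/2) - 1.960
z_β = 0.65 · 6.745 - 1.960
z_β = 2.425

Power = Φ(z_β) = Φ(2.425) ≈ 0.992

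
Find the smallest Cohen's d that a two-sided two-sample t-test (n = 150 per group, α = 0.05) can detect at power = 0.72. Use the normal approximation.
d ≈ 0.29

Minimum detectable effect (two-sample t-test, normal approximation):
d = (z_{α/2} + z_β) / √(n/2)
d = (1.960 + 0.583) / √(150/2)
d = 2.543 / 8.660
d ≈ 0.29

By Cohen's convention (0.2 small / 0.5 medium / 0.8 large): small effect.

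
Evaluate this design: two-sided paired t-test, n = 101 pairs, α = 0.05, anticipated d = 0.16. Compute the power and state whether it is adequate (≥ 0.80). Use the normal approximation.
Power ≈ 0.36; the study is underpowered (power < 0.80)

Power calculation (paired t-test, normal approximation):
z_β = d · √n - z_{α/2}
z_β = 0.16 · √101 - 1.960
z_β = 0.16 · 10.050 - 1.960
z_β = -0.352

Power = Φ(z_β) = Φ(-0.352) ≈ 0.362

Effect size d = 0.16 is very small by Cohen's convention (0.2/0.5/0.8).

Threshold: power ≥ 0.80 is conventionally adequate.
Power ≈ 0.36 → the study is underpowered (power < 0.80).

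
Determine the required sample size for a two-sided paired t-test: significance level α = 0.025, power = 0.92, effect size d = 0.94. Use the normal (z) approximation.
n = 16 pairs

Sample size formula (paired t-test, normal approximation):
n = ((z_{α/2} + z_β) / d)²

z_{α/2} = 2.241 (for α = 0.025, two-sided)
z_β = 1.405 (for power = 0.92)
d = 0.94

n = ((2.241 + 1.405) / 0.94)²
n = (3.879)²
n ≈ 15.05
Round up to the next whole number: n = 16 pairs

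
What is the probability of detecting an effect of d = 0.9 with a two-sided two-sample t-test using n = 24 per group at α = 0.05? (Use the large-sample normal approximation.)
Power ≈ 0.88

Power calculation (two-sample t-test, normal approximation):
z_β = d · √(n/2) - z_{α/2}
z_β = 0.9 · √(24/2) - 1.960
z_β = 0.9 · 3.464 - 1.960
z_β = 1.158

Power = Φ(z_β) = Φ(1.158) ≈ 0.877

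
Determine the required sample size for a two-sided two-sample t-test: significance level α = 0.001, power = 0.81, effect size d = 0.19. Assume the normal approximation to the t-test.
n = 963 per group

Sample size formula (two-sample t-test, normal approximation):
n = 2 · ((z_{α/2} + z_β) / d)²

z_{α/2} = 3.291 (for α = 0.001, two-sided)
z_β = 0.878 (for power = 0.81)
d = 0.19

n = 2 · ((3.291 + 0.878) / 0.19)²
n = 2 · (21.942)²
n ≈ 962.90
Round up to the next whole number: n = 963 per group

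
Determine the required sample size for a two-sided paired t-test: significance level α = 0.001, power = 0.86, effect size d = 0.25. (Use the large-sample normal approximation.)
n = 306 pairs

Sample size formula (paired t-test, normal approximation):
n = ((z_{α/2} + z_β) / d)²

z_{α/2} = 3.291 (for α = 0.001, two-sided)
z_β = 1.080 (for power = 0.86)
d = 0.25

n = ((3.291 + 1.080) / 0.25)²
n = (17.484)²
n ≈ 305.69
Round up to the next whole number: n = 306 pairs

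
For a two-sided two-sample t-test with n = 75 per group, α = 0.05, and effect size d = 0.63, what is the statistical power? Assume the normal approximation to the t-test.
Power ≈ 0.97

Power calculation (two-sample t-test, normal approximation):
z_β = d · √(n/2) - z_{α/2}
z_β = 0.63 · √(75/2) - 1.960
z_β = 0.63 · 6.124 - 1.960
z_β = 1.898

Power = Φ(z_β) = Φ(1.898) ≈ 0.971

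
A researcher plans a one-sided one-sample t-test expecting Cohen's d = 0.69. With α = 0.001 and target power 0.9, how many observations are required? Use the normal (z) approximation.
n = 41

Sample size formula (one-sample t-test, normal approximation):
n = ((z_α + z_β) / d)²

z_α = 3.090 (for α = 0.001, one-sided)
z_β = 1.282 (for power = 0.9)
d = 0.69

n = ((3.090 + 1.282) / 0.69)²
n = (6.336)²
n ≈ 40.14
Round up to the next whole number: n = 41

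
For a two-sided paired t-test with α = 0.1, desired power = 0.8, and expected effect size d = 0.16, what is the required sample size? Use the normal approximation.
n = 242 pairs

Sample size formula (paired t-test, normal approximation):
n = ((z_{α/2} + z_β) / d)²

z_{α/2} = 1.645 (for α = 0.1, two-sided)
z_β = 0.842 (for power = 0.8)
d = 0.16

n = ((1.645 + 0.842) / 0.16)²
n = (15.544)²
n ≈ 241.62
Round up to the next whole number: n = 242 pairs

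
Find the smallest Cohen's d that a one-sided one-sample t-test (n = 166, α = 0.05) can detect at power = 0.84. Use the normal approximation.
d ≈ 0.20

Minimum detectable effect (one-sample t-test, normal approximation):
d = (z_α + z_β) / √n
d = (1.645 + 0.994) / √166
d = 2.639 / 12.884
d ≈ 0.20

By Cohen's convention (0.2 small / 0.5 medium / 0.8 large): small effect.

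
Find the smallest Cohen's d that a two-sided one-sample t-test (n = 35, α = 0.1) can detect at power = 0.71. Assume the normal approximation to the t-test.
d ≈ 0.37

Minimum detectable effect (one-sample t-test, normal approximation):
d = (z_{α/2} + z_β) / √n
d = (1.645 + 0.553) / √35
d = 2.198 / 5.916
d ≈ 0.37

By Cohen's convention (0.2 small / 0.5 medium / 0.8 large): small effect.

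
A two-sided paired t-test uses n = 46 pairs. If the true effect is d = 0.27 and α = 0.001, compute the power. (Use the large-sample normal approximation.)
Power ≈ 0.07

Power calculation (paired t-test, normal approximation):
z_β = d · √n - z_{α/2}
z_β = 0.27 · √46 - 3.291
z_β = 0.27 · 6.782 - 3.291
z_β = -1.459

Power = Φ(z_β) = Φ(-1.459) ≈ 0.072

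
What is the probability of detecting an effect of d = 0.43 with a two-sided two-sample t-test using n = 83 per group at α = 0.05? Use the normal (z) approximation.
Power ≈ 0.79

Power calculation (two-sample t-test, normal approximation):
z_β = d · √(n/2) - z_{α/2}
z_β = 0.43 · √(83/2) - 1.960
z_β = 0.43 · 6.442 - 1.960
z_β = 0.810

Power = Φ(z_β) = Φ(0.810) ≈ 0.791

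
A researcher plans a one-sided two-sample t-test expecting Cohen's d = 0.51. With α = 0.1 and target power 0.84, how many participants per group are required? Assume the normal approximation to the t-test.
n = 40 per group

Sample size formula (two-sample t-test, normal approximation):
n = 2 · ((z_α + z_β) / d)²

z_α = 1.282 (for α = 0.1, one-sided)
z_β = 0.994 (for power = 0.84)
d = 0.51

n = 2 · ((1.282 + 0.994) / 0.51)²
n = 2 · (4.463)²
n ≈ 39.84
Round up to the next whole number: n = 40 per group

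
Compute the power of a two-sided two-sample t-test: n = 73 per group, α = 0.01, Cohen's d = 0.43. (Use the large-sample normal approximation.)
Power ≈ 0.51

Power calculation (two-sample t-test, normal approximation):
z_β = d · √(n/2) - z_{α/2}
z_β = 0.43 · √(73/2) - 2.576
z_β = 0.43 · 6.042 - 2.576
z_β = 0.022

Power = Φ(z_β) = Φ(0.022) ≈ 0.509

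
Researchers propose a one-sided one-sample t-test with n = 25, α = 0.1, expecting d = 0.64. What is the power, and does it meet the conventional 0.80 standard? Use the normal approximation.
Power ≈ 0.97; the study is adequately powered (power ≥ 0.80)

Power calculation (one-sample t-test, normal approximation):
z_β = d · √n - z_α
z_β = 0.64 · √25 - 1.282
z_β = 0.64 · 5.000 - 1.282
z_β = 1.918

Power = Φ(z_β) = Φ(1.918) ≈ 0.972

Effect size d = 0.64 is medium by Cohen's convention (0.2/0.5/0.8).

Threshold: power ≥ 0.80 is conventionally adequate.
Power ≈ 0.97 → the study is adequately powered (power ≥ 0.80).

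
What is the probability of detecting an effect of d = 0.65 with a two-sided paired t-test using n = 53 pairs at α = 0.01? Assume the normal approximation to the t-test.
Power ≈ 0.98

Power calculation (paired t-test, normal approximation):
z_β = d · √n - z_{α/2}
z_β = 0.65 · √53 - 2.576
z_β = 0.65 · 7.280 - 2.576
z_β = 2.156

Power = Φ(z_β) = Φ(2.156) ≈ 0.984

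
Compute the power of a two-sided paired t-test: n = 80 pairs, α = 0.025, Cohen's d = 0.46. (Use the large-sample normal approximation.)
Power ≈ 0.97

Power calculation (paired t-test, normal approximation):
z_β = d · √n - z_{α/2}
z_β = 0.46 · √80 - 2.241
z_β = 0.46 · 8.944 - 2.241
z_β = 1.873

Power = Φ(z_β) = Φ(1.873) ≈ 0.969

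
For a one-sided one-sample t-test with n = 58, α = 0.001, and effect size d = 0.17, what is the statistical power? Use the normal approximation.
Power ≈ 0.04

Power calculation (one-sample t-test, normal approximation):
z_β = d · √n - z_α
z_β = 0.17 · √58 - 3.090
z_β = 0.17 · 7.616 - 3.090
z_β = -1.796

Power = Φ(z_β) = Φ(-1.796) ≈ 0.036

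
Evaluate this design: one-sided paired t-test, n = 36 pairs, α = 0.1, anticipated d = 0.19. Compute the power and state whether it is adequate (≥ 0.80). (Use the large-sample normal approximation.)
Power ≈ 0.44; the study is underpowered (power < 0.80)

Power calculation (paired t-test, normal approximation):
z_β = d · √n - z_α
z_β = 0.19 · √36 - 1.282
z_β = 0.19 · 6.000 - 1.282
z_β = -0.142

Power = Φ(z_β) = Φ(-0.142) ≈ 0.444

Effect size d = 0.19 is very small by Cohen's convention (0.2/0.5/0.8).

Threshold: power ≥ 0.80 is conventionally adequate.
Power ≈ 0.44 → the study is underpowered (power < 0.80).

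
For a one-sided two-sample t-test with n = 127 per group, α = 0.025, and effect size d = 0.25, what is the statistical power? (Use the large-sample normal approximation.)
Power ≈ 0.51

Power calculation (two-sample t-test, normal approximation):
z_β = d · √(n/2) - z_α
z_β = 0.25 · √(127/2) - 1.960
z_β = 0.25 · 7.969 - 1.960
z_β = 0.032

Power = Φ(z_β) = Φ(0.032) ≈ 0.513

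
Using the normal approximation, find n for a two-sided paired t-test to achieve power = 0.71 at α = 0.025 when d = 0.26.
n = 116 pairs

Sample size formula (paired t-test, normal approximation):
n = ((z_{α/2} + z_β) / d)²

z_{α/2} = 2.241 (for α = 0.025, two-sided)
z_β = 0.553 (for power = 0.71)
d = 0.26

n = ((2.241 + 0.553) / 0.26)²
n = (10.746)²
n ≈ 115.48
Round up to the next whole number: n = 116 pairs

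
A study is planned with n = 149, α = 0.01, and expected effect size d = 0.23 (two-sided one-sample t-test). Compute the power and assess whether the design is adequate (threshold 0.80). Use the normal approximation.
Power ≈ 0.59; the study is underpowered (power < 0.80)

Power calculation (one-sample t-test, normal approximation):
z_β = d · √n - z_{α/2}
z_β = 0.23 · √149 - 2.576
z_β = 0.23 · 12.207 - 2.576
z_β = 0.232

Power = Φ(z_β) = Φ(0.232) ≈ 0.592

Effect size d = 0.23 is small by Cohen's convention (0.2/0.5/0.8).

Threshold: power ≥ 0.80 is conventionally adequate.
Power ≈ 0.59 → the study is underpowered (power < 0.80).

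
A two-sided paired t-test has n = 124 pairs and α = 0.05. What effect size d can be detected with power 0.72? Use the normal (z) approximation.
d ≈ 0.23

Minimum detectable effect (paired t-test, normal approximation):
d = (z_{α/2} + z_β) / √n
d = (1.960 + 0.583) / √124
d = 2.543 / 11.136
d ≈ 0.23

By Cohen's convention (0.2 small / 0.5 medium / 0.8 large): small effect.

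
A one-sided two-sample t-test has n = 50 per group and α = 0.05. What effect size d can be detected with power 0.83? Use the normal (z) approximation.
d ≈ 0.52

Minimum detectable effect (two-sample t-test, normal approximation):
d = (z_α + z_β) / √(n/2)
d = (1.645 + 0.954) / √(50/2)
d = 2.599 / 5.000
d ≈ 0.52

By Cohen's convention (0.2 small / 0.5 medium / 0.8 large): medium effect.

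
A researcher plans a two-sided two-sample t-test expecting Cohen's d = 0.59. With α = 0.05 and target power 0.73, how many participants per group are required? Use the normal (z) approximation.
n = 39 per group

Sample size formula (two-sample t-test, normal approximation):
n = 2 · ((z_{α/2} + z_β) / d)²

z_{α/2} = 1.960 (for α = 0.05, two-sided)
z_β = 0.613 (for power = 0.73)
d = 0.59

n = 2 · ((1.960 + 0.613) / 0.59)²
n = 2 · (4.361)²
n ≈ 38.04
Round up to the next whole number: n = 39 per group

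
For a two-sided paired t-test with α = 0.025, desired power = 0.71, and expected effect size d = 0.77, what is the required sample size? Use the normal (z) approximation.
n = 14 pairs

Sample size formula (paired t-test, normal approximation):
n = ((z_{α/2} + z_β) / d)²

z_{α/2} = 2.241 (for α = 0.025, two-sided)
z_β = 0.553 (for power = 0.71)
d = 0.77

n = ((2.241 + 0.553) / 0.77)²
n = (3.629)²
n ≈ 13.17
Round up to the next whole number: n = 14 pairs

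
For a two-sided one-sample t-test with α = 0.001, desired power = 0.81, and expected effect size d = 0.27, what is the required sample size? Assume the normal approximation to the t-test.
n = 239

Sample size formula (one-sample t-test, normal approximation):
n = ((z_{α/2} + z_β) / d)²

z_{α/2} = 3.291 (for α = 0.001, two-sided)
z_β = 0.878 (for power = 0.81)
d = 0.27

n = ((3.291 + 0.878) / 0.27)²
n = (15.441)²
n ≈ 238.42
Round up to the next whole number: n = 239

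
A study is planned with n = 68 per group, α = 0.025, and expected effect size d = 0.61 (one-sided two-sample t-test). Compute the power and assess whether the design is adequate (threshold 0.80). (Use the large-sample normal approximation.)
Power ≈ 0.94; the study is adequately powered (power ≥ 0.80)

Power calculation (two-sample t-test, normal approximation):
z_β = d · √(n/2) - z_α
z_β = 0.61 · √(68/2) - 1.960
z_β = 0.61 · 5.831 - 1.960
z_β = 1.597

Power = Φ(z_β) = Φ(1.597) ≈ 0.945

Effect size d = 0.61 is medium by Cohen's convention (0.2/0.5/0.8).

Threshold: power ≥ 0.80 is conventionally adequate.
Power ≈ 0.94 → the study is adequately powered (power ≥ 0.80).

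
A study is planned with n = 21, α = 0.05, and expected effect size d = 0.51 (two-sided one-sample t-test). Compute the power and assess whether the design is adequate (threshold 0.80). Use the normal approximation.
Power ≈ 0.65; the study is underpowered (power < 0.80)

Power calculation (one-sample t-test, normal approximation):
z_β = d · √n - z_{α/2}
z_β = 0.51 · √21 - 1.960
z_β = 0.51 · 4.583 - 1.960
z_β = 0.377

Power = Φ(z_β) = Φ(0.377) ≈ 0.647

Effect size d = 0.51 is medium by Cohen's convention (0.2/0.5/0.8).

Threshold: power ≥ 0.80 is conventionally adequate.
Power ≈ 0.65 → the study is underpowered (power < 0.80).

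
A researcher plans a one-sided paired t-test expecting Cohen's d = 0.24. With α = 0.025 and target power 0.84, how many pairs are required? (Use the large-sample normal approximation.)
n = 152 pairs

Sample size formula (paired t-test, normal approximation):
n = ((z_α + z_β) / d)²

z_α = 1.960 (for α = 0.025, one-sided)
z_β = 0.994 (for power = 0.84)
d = 0.24

n = ((1.960 + 0.994) / 0.24)²
n = (12.308)²
n ≈ 151.49
Round up to the next whole number: n = 152 pairs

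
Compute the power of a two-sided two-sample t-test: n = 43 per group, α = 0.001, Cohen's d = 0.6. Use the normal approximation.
Power ≈ 0.31

Power calculation (two-sample t-test, normal approximation):
z_β = d · √(n/2) - z_{α/2}
z_β = 0.6 · √(43/2) - 3.291
z_β = 0.6 · 4.637 - 3.291
z_β = -0.508

Power = Φ(z_β) = Φ(-0.508) ≈ 0.306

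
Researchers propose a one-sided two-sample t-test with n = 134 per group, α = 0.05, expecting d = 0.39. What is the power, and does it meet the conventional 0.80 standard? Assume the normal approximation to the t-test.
Power ≈ 0.94; the study is adequately powered (power ≥ 0.80)

Power calculation (two-sample t-test, normal approximation):
z_β = d · √(n/2) - z_α
z_β = 0.39 · √(134/2) - 1.645
z_β = 0.39 · 8.185 - 1.645
z_β = 1.547

Power = Φ(z_β) = Φ(1.547) ≈ 0.939

Effect size d = 0.39 is small by Cohen's convention (0.2/0.5/0.8).

Threshold: power ≥ 0.80 is conventionally adequate.
Power ≈ 0.94 → the study is adequately powered (power ≥ 0.80).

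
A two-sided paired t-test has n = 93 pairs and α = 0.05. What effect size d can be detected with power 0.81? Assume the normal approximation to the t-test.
d ≈ 0.29

Minimum detectable effect (paired t-test, normal approximation):
d = (z_{α/2} + z_β) / √n
d = (1.960 + 0.878) / √93
d = 2.838 / 9.644
d ≈ 0.29

By Cohen's convention (0.2 small / 0.5 medium / 0.8 large): small effect.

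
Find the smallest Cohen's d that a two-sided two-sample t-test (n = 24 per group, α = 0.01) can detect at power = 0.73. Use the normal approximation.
d ≈ 0.92

Minimum detectable effect (two-sample t-test, normal approximation):
d = (z_{α/2} + z_β) / √(n/2)
d = (2.576 + 0.613) / √(24/2)
d = 3.189 / 3.464
d ≈ 0.92

By Cohen's convention (0.2 small / 0.5 medium / 0.8 large): large effect.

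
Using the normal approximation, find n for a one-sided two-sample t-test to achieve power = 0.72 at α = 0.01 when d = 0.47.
n = 77 per group

Sample size formula (two-sample t-test, normal approximation):
n = 2 · ((z_α + z_β) / d)²

z_α = 2.326 (for α = 0.01, one-sided)
z_β = 0.583 (for power = 0.72)
d = 0.47

n = 2 · ((2.326 + 0.583) / 0.47)²
n = 2 · (6.189)²
n ≈ 76.61
Round up to the next whole number: n = 77 per group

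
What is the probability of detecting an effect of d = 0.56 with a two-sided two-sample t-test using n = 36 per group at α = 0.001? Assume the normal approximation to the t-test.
Power ≈ 0.18

Power calculation (two-sample t-test, normal approximation):
z_β = d · √(n/2) - z_{α/2}
z_β = 0.56 · √(36/2) - 3.291
z_β = 0.56 · 4.243 - 3.291
z_β = -0.915

Power = Φ(z_β) = Φ(-0.915) ≈ 0.180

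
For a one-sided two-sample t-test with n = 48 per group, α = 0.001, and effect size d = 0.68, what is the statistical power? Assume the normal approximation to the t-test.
Power ≈ 0.60

Power calculation (two-sample t-test, normal approximation):
z_β = d · √(n/2) - z_α
z_β = 0.68 · √(48/2) - 3.090
z_β = 0.68 · 4.899 - 3.090
z_β = 0.241

Power = Φ(z_β) = Φ(0.241) ≈ 0.595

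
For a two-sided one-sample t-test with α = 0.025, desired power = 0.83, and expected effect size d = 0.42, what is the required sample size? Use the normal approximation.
n = 58

Sample size formula (one-sample t-test, normal approximation):
n = ((z_{α/2} + z_β) / d)²

z_{α/2} = 2.241 (for α = 0.025, two-sided)
z_β = 0.954 (for power = 0.83)
d = 0.42

n = ((2.241 + 0.954) / 0.42)²
n = (7.607)²
n ≈ 57.87
Round up to the next whole number: n = 58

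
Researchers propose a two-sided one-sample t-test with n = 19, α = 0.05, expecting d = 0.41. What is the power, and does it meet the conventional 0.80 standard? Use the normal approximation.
Power ≈ 0.43; the study is underpowered (power < 0.80)

Power calculation (one-sample t-test, normal approximation):
z_β = d · √n - z_{α/2}
z_β = 0.41 · √19 - 1.960
z_β = 0.41 · 4.359 - 1.960
z_β = -0.173

Power = Φ(z_β) = Φ(-0.173) ≈ 0.431

Effect size d = 0.41 is small by Cohen's convention (0.2/0.5/0.8).

Threshold: power ≥ 0.80 is conventionally adequate.
Power ≈ 0.43 → the study is underpowered (power < 0.80).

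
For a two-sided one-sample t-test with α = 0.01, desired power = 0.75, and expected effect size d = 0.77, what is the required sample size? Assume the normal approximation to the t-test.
n = 18

Sample size formula (one-sample t-test, normal approximation):
n = ((z_{α/2} + z_β) / d)²

z_{α/2} = 2.576 (for α = 0.01, two-sided)
z_β = 0.674 (for power = 0.75)
d = 0.77

n = ((2.576 + 0.674) / 0.77)²
n = (4.221)²
n ≈ 17.82
Round up to the next whole number: n = 18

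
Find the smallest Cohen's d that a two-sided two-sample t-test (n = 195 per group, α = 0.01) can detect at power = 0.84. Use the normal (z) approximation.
d ≈ 0.36

Minimum detectable effect (two-sample t-test, normal approximation):
d = (z_{α/2} + z_β) / √(n/2)
d = (2.576 + 0.994) / √(195/2)
d = 3.570 / 9.874
d ≈ 0.36

By Cohen's convention (0.2 small / 0.5 medium / 0.8 large): small effect.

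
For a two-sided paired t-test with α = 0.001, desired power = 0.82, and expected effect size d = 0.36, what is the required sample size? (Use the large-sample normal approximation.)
n = 137 pairs

Sample size formula (paired t-test, normal approximation):
n = ((z_{α/2} + z_β) / d)²

z_{α/2} = 3.291 (for α = 0.001, two-sided)
z_β = 0.915 (for power = 0.82)
d = 0.36

n = ((3.291 + 0.915) / 0.36)²
n = (11.683)²
n ≈ 136.49
Round up to the next whole number: n = 137 pairs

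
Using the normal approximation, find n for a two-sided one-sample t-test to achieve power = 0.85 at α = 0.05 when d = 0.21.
n = 204

Sample size formula (one-sample t-test, normal approximation):
n = ((z_{α/2} + z_β) / d)²

z_{α/2} = 1.960 (for α = 0.05, two-sided)
z_β = 1.036 (for power = 0.85)
d = 0.21

n = ((1.960 + 1.036) / 0.21)²
n = (14.267)²
n ≈ 203.55
Round up to the next whole number: n = 204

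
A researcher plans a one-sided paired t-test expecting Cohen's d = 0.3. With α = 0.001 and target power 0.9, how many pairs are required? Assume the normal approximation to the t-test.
n = 213 pairs

Sample size formula (paired t-test, normal approximation):
n = ((z_α + z_β) / d)²

z_α = 3.090 (for α = 0.001, one-sided)
z_β = 1.282 (for power = 0.9)
d = 0.3

n = ((3.090 + 1.282) / 0.3)²
n = (14.573)²
n ≈ 212.37
Round up to the next whole number: n = 213 pairs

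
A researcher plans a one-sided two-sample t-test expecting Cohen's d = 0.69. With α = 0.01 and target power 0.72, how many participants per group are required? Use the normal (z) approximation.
n = 36 per group

Sample size formula (two-sample t-test, normal approximation):
n = 2 · ((z_α + z_β) / d)²

z_α = 2.326 (for α = 0.01, one-sided)
z_β = 0.583 (for power = 0.72)
d = 0.69

n = 2 · ((2.326 + 0.583) / 0.69)²
n = 2 · (4.216)²
n ≈ 35.55
Round up to the next whole number: n = 36 per group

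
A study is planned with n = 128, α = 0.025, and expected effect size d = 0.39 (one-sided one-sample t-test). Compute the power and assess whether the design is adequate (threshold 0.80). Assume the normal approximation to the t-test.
Power ≈ 0.99; the study is adequately powered (power ≥ 0.80)

Power calculation (one-sample t-test, normal approximation):
z_β = d · √n - z_α
z_β = 0.39 · √128 - 1.960
z_β = 0.39 · 11.314 - 1.960
z_β = 2.452

Power = Φ(z_β) = Φ(2.452) ≈ 0.993

Effect size d = 0.39 is small by Cohen's convention (0.2/0.5/0.8).

Threshold: power ≥ 0.80 is conventionally adequate.
Power ≈ 0.99 → the study is adequately powered (power ≥ 0.80).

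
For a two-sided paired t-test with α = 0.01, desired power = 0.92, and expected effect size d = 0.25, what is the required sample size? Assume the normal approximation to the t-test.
n = 254 pairs

Sample size formula (paired t-test, normal approximation):
n = ((z_{α/2} + z_β) / d)²

z_{α/2} = 2.576 (for α = 0.01, two-sided)
z_β = 1.405 (for power = 0.92)
d = 0.25

n = ((2.576 + 1.405) / 0.25)²
n = (15.924)²
n ≈ 253.57
Round up to the next whole number: n = 254 pairs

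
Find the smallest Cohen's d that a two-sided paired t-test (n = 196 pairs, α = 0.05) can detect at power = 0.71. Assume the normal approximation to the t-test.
d ≈ 0.18

Minimum detectable effect (paired t-test, normal approximation):
d = (z_{α/2} + z_β) / √n
d = (1.960 + 0.553) / √196
d = 2.513 / 14.000
d ≈ 0.18

By Cohen's convention (0.2 small / 0.5 medium / 0.8 large): very small effect.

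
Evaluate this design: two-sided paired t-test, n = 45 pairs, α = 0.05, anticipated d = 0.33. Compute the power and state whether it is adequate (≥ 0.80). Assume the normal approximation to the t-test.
Power ≈ 0.60; the study is underpowered (power < 0.80)

Power calculation (paired t-test, normal approximation):
z_β = d · √n - z_{α/2}
z_β = 0.33 · √45 - 1.960
z_β = 0.33 · 6.708 - 1.960
z_β = 0.254

Power = Φ(z_β) = Φ(0.254) ≈ 0.600

Effect size d = 0.33 is small by Cohen's convention (0.2/0.5/0.8).

Threshold: power ≥ 0.80 is conventionally adequate.
Power ≈ 0.60 → the study is underpowered (power < 0.80).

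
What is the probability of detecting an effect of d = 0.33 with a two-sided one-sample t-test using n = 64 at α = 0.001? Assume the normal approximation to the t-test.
Power ≈ 0.26

Power calculation (one-sample t-test, normal approximation):
z_β = d · √n - z_{α/2}
z_β = 0.33 · √64 - 3.291
z_β = 0.33 · 8.000 - 3.291
z_β = -0.651

Power = Φ(z_β) = Φ(-0.651) ≈ 0.258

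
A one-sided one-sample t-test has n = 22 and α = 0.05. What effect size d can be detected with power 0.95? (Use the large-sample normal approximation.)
d ≈ 0.70

Minimum detectable effect (one-sample t-test, normal approximation):
d = (z_α + z_β) / √n
d = (1.645 + 1.645) / √22
d = 3.290 / 4.690
d ≈ 0.70

By Cohen's convention (0.2 small / 0.5 medium / 0.8 large): medium effect.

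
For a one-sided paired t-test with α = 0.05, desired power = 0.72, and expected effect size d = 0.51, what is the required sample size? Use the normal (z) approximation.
n = 20 pairs

Sample size formula (paired t-test, normal approximation):
n = ((z_α + z_β) / d)²

z_α = 1.645 (for α = 0.05, one-sided)
z_β = 0.583 (for power = 0.72)
d = 0.51

n = ((1.645 + 0.583) / 0.51)²
n = (4.369)²
n ≈ 19.09
Round up to the next whole number: n = 20 pairs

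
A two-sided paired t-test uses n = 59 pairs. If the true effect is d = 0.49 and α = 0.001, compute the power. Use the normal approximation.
Power ≈ 0.68

Power calculation (paired t-test, normal approximation):
z_β = d · √n - z_{α/2}
z_β = 0.49 · √59 - 3.291
z_β = 0.49 · 7.681 - 3.291
z_β = 0.473

Power = Φ(z_β) = Φ(0.473) ≈ 0.682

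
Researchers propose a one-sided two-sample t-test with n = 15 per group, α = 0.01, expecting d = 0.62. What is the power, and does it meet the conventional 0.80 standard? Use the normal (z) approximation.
Power ≈ 0.26; the study is underpowered (power < 0.80)

Power calculation (two-sample t-test, normal approximation):
z_β = d · √(n/2) - z_α
z_β = 0.62 · √(15/2) - 2.326
z_β = 0.62 · 2.739 - 2.326
z_β = -0.628

Power = Φ(z_β) = Φ(-0.628) ≈ 0.265

Effect size d = 0.62 is medium by Cohen's convention (0.2/0.5/0.8).

Threshold: power ≥ 0.80 is conventionally adequate.
Power ≈ 0.26 → the study is underpowered (power < 0.80).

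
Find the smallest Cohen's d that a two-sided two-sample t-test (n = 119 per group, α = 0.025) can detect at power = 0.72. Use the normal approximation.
d ≈ 0.37

Minimum detectable effect (two-sample t-test, normal approximation):
d = (z_{α/2} + z_β) / √(n/2)
d = (2.241 + 0.583) / √(119/2)
d = 2.824 / 7.714
d ≈ 0.37

By Cohen's convention (0.2 small / 0.5 medium / 0.8 large): small effect.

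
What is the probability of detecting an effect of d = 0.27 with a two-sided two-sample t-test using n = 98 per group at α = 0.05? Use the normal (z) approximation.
Power ≈ 0.47

Power calculation (two-sample t-test, normal approximation):
z_β = d · √(n/2) - z_{α/2}
z_β = 0.27 · √(98/2) - 1.960
z_β = 0.27 · 7.000 - 1.960
z_β = -0.070

Power = Φ(z_β) = Φ(-0.070) ≈ 0.472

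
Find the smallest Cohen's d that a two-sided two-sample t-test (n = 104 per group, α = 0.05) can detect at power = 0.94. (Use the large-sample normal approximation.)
d ≈ 0.49

Minimum detectable effect (two-sample t-test, normal approximation):
d = (z_{α/2} + z_β) / √(n/2)
d = (1.960 + 1.555) / √(104/2)
d = 3.515 / 7.211
d ≈ 0.49

By Cohen's convention (0.2 small / 0.5 medium / 0.8 large): small effect.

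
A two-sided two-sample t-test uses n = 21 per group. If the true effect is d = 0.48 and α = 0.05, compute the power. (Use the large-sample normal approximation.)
Power ≈ 0.34

Power calculation (two-sample t-test, normal approximation):
z_β = d · √(n/2) - z_{α/2}
z_β = 0.48 · √(21/2) - 1.960
z_β = 0.48 · 3.240 - 1.960
z_β = -0.405

Power = Φ(z_β) = Φ(-0.405) ≈ 0.343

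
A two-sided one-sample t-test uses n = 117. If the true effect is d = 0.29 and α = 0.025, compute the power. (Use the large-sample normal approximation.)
Power ≈ 0.81

Power calculation (one-sample t-test, normal approximation):
z_β = d · √n - z_{α/2}
z_β = 0.29 · √117 - 2.241
z_β = 0.29 · 10.817 - 2.241
z_β = 0.895

Power = Φ(z_β) = Φ(0.895) ≈ 0.815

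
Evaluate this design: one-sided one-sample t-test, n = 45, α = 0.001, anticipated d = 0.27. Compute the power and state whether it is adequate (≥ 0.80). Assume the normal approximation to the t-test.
Power ≈ 0.10; the study is underpowered (power < 0.80)

Power calculation (one-sample t-test, normal approximation):
z_β = d · √n - z_α
z_β = 0.27 · √45 - 3.090
z_β = 0.27 · 6.708 - 3.090
z_β = -1.279

Power = Φ(z_β) = Φ(-1.279) ≈ 0.100

Effect size d = 0.27 is small by Cohen's convention (0.2/0.5/0.8).

Threshold: power ≥ 0.80 is conventionally adequate.
Power ≈ 0.10 → the study is underpowered (power < 0.80).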